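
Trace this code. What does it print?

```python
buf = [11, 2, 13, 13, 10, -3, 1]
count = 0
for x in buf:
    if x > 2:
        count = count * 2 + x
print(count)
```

x=11: >2, count = 0*2+11 = 11
x=2: not >2
x=13: >2, count = 11*2+13 = 35
x=13: >2, count = 35*2+13 = 83
x=10: >2, count = 83*2+10 = 176
x=-3: not >2
x=1: not >2

176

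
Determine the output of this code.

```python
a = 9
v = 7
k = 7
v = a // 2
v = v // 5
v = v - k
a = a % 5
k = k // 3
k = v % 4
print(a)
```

4

v = 9//2 = 4
v = 4//5 = 0
v = 0-7 = -7
a = 9%5 = 4
k = 7//3 = 2
k = (-7)%4 = 1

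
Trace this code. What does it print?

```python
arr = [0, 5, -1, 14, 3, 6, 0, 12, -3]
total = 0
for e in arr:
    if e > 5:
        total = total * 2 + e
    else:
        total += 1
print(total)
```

111

e=0: not >5, total = 0+1 = 1
e=5: not >5, total = 1+1 = 2
e=-1: not >5, total = 2+1 = 3
e=14: >5, total = 3*2+14 = 20
e=3: not >5, total = 20+1 = 21
e=6: >5, total = 21*2+6 = 48
e=0: not >5, total = 48+1 = 49
e=12: >5, total = 49*2+12 = 110
e=-3: not >5, total = 110+1 = 111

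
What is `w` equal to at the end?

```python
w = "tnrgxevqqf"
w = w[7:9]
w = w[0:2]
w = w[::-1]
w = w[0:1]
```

'q'

slice [7:9] → 'qq'
slice [0:2] → 'qq'
reverse → 'qq'
slice [0:1] → 'q'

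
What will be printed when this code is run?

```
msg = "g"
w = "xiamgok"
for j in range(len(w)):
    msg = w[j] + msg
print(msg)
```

kogmaixg

j=0: prepend 'x' → 'xg'
j=1: prepend 'i' → 'ixg'
j=2: prepend 'a' → 'aixg'
j=3: prepend 'm' → 'maixg'
j=4: prepend 'g' → 'gmaixg'
j=5: prepend 'o' → 'ogmaixg'
j=6: prepend 'k' → 'kogmaixg'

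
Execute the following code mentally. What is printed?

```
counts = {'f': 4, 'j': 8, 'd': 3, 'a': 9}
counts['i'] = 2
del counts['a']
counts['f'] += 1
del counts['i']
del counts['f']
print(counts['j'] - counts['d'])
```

5

counts['i'] = 2 → {'f': 4, 'j': 8, 'd': 3, 'a': 9, 'i': 2}
del 'a' → {'f': 4, 'j': 8, 'd': 3, 'i': 2}
counts['f'] = 4+1 = 5 → {'f': 5, 'j': 8, 'd': 3, 'i': 2}
del 'i' → {'f': 5, 'j': 8, 'd': 3}
del 'f' → {'j': 8, 'd': 3}
counts['j']-counts['d'] = 8-3 = 5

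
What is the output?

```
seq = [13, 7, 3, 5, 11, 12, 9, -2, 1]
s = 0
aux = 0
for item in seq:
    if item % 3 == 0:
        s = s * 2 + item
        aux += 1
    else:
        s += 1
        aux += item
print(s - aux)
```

33

item=13: not %3==0, s = 0+1 = 1; aux=13
item=7: not %3==0, s = 1+1 = 2; aux=20
item=3: %3==0, s = 2*2+3 = 7; aux=21
item=5: not %3==0, s = 7+1 = 8; aux=26
item=11: not %3==0, s = 8+1 = 9; aux=37
item=12: %3==0, s = 9*2+12 = 30; aux=38
item=9: %3==0, s = 30*2+9 = 69; aux=39
item=-2: not %3==0, s = 69+1 = 70; aux=37
item=1: not %3==0, s = 70+1 = 71; aux=38
s-aux = 71-38 = 33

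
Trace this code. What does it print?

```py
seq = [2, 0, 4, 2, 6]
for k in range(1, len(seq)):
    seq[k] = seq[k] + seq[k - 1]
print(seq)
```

[2, 2, 6, 8, 14]

k=1: seq[1] = 0+2 = 2 → [2, 2, 4, 2, 6]
k=2: seq[2] = 4+2 = 6 → [2, 2, 6, 2, 6]
k=3: seq[3] = 2+6 = 8 → [2, 2, 6, 8, 6]
k=4: seq[4] = 6+8 = 14 → [2, 2, 6, 8, 14]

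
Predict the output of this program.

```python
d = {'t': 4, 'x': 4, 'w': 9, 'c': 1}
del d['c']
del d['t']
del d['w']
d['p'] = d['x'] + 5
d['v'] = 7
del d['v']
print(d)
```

del 'c' → {'t': 4, 'x': 4, 'w': 9}
del 't' → {'x': 4, 'w': 9}
del 'w' → {'x': 4}
d['p'] = d['x']+5 = 9 → {'x': 4, 'p': 9}
d['v'] = 7 → {'x': 4, 'p': 9, 'v': 7}
del 'v' → {'x': 4, 'p': 9}

{'x': 4, 'p': 9}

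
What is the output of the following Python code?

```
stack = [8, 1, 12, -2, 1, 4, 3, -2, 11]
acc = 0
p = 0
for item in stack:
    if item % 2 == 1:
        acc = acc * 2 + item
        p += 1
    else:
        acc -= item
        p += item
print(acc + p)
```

-167

item=8: not odd, acc = 0-8 = -8; p=8
item=1: odd, acc = (-8)*2+1 = -15; p=9
item=12: not odd, acc = (-15)-12 = -27; p=21
item=-2: not odd, acc = (-27)-(-2) = -25; p=19
item=1: odd, acc = (-25)*2+1 = -49; p=20
item=4: not odd, acc = (-49)-4 = -53; p=24
item=3: odd, acc = (-53)*2+3 = -103; p=25
item=-2: not odd, acc = (-103)-(-2) = -101; p=23
item=11: odd, acc = (-101)*2+11 = -191; p=24
acc+p = (-191)+24 = -167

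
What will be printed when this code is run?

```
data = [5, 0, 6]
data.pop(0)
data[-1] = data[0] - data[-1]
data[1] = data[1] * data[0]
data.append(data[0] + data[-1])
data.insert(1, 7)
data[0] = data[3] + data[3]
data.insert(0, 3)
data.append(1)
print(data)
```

[3, 0, 7, 0, 0, 1]

pop(0) removes 5 → [0, 6]
data[-1] = data[0]-data[-1] = 0-6 = -6 → [0, -6]
data[1] = data[1]*data[0] = (-6)*0 = 0 → [0, 0]
append data[0]+data[-1] = 0+0 = 0 → [0, 0, 0]
insert 7 at 1 → [0, 7, 0, 0]
data[0] = data[3]+data[3] = 0+0 = 0 → [0, 7, 0, 0]
insert 3 at 0 → [3, 0, 7, 0, 0]
append 1 → [3, 0, 7, 0, 0, 1]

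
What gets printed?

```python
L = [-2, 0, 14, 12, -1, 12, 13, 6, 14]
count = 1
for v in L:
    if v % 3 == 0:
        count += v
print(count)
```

31

v=-2: not %3==0
v=0: %3==0, count = 1+0 = 1
v=14: not %3==0
v=12: %3==0, count = 1+12 = 13
v=-1: not %3==0
v=12: %3==0, count = 13+12 = 25
v=13: not %3==0
v=6: %3==0, count = 25+6 = 31
v=14: not %3==0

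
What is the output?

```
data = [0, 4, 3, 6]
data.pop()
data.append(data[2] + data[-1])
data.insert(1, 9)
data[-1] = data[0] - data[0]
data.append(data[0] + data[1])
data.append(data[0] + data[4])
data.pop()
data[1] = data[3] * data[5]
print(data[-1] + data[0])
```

pop() removes 6 → [0, 4, 3]
append data[2]+data[-1] = 3+3 = 6 → [0, 4, 3, 6]
insert 9 at 1 → [0, 9, 4, 3, 6]
data[-1] = data[0]-data[0] = 0-0 = 0 → [0, 9, 4, 3, 0]
append data[0]+data[1] = 0+9 = 9 → [0, 9, 4, 3, 0, 9]
append data[0]+data[4] = 0+0 = 0 → [0, 9, 4, 3, 0, 9, 0]
pop() removes 0 → [0, 9, 4, 3, 0, 9]
data[1] = data[3]*data[5] = 3*9 = 27 → [0, 27, 4, 3, 0, 9]
data[-1]+data[0] = 9+0 = 9

9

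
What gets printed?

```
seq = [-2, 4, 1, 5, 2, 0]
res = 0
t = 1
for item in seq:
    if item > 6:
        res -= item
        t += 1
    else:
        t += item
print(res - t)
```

item=-2: not >6; t=-1
item=4: not >6; t=3
item=1: not >6; t=4
item=5: not >6; t=9
item=2: not >6; t=11
item=0: not >6; t=11
res-t = 0-11 = -11

-11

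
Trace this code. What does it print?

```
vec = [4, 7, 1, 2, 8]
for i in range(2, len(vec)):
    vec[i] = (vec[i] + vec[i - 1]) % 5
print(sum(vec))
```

17

i=2: vec[2] = (1+7)%5 = 3 → [4, 7, 3, 2, 8]
i=3: vec[3] = (2+3)%5 = 0 → [4, 7, 3, 0, 8]
i=4: vec[4] = (8+0)%5 = 3 → [4, 7, 3, 0, 3]
sum = 17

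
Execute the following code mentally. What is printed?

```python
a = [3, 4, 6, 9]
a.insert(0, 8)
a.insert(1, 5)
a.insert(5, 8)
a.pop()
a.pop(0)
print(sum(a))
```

insert 8 at 0 → [8, 3, 4, 6, 9]
insert 5 at 1 → [8, 5, 3, 4, 6, 9]
insert 8 at 5 → [8, 5, 3, 4, 6, 8, 9]
pop() removes 9 → [8, 5, 3, 4, 6, 8]
pop(0) removes 8 → [5, 3, 4, 6, 8]
sum = 26

26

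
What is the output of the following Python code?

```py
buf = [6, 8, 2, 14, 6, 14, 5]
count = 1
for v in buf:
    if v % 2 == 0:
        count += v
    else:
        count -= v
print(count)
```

v=6: even, count = 1+6 = 7
v=8: even, count = 7+8 = 15
v=2: even, count = 15+2 = 17
v=14: even, count = 17+14 = 31
v=6: even, count = 31+6 = 37
v=14: even, count = 37+14 = 51
v=5: not even, count = 51-5 = 46

46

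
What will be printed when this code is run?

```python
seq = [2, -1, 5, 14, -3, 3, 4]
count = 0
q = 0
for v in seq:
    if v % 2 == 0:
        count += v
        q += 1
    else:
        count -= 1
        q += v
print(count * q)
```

112

v=2: even, count = 0+2 = 2; q=1
v=-1: not even, count = 2-1 = 1; q=0
v=5: not even, count = 1-1 = 0; q=5
v=14: even, count = 0+14 = 14; q=6
v=-3: not even, count = 14-1 = 13; q=3
v=3: not even, count = 13-1 = 12; q=6
v=4: even, count = 12+4 = 16; q=7
count*q = 16*7 = 112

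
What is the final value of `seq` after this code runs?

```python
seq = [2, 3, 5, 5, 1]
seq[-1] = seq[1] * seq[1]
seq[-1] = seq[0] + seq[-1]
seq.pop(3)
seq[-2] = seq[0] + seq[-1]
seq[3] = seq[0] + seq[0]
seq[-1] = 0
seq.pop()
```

[2, 3, 13]

seq[-1] = seq[1]*seq[1] = 3*3 = 9 → [2, 3, 5, 5, 9]
seq[-1] = seq[0]+seq[-1] = 2+9 = 11 → [2, 3, 5, 5, 11]
pop(3) removes 5 → [2, 3, 5, 11]
seq[-2] = seq[0]+seq[-1] = 2+11 = 13 → [2, 3, 13, 11]
seq[3] = seq[0]+seq[0] = 2+2 = 4 → [2, 3, 13, 4]
seq[-1] = 0 → [2, 3, 13, 0]
pop() removes 0 → [2, 3, 13]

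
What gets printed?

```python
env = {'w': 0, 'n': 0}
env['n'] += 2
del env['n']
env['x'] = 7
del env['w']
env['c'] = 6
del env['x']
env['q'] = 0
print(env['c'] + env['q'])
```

env['n'] = 0+2 = 2 → {'w': 0, 'n': 2}
del 'n' → {'w': 0}
env['x'] = 7 → {'w': 0, 'x': 7}
del 'w' → {'x': 7}
env['c'] = 6 → {'x': 7, 'c': 6}
del 'x' → {'c': 6}
env['q'] = 0 → {'c': 6, 'q': 0}
env['c']+env['q'] = 6+0 = 6

6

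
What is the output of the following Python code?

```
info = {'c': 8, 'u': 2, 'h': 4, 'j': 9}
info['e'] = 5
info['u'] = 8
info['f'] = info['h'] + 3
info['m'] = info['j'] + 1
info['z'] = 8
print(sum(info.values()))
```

59

info['e'] = 5 → {'c': 8, 'u': 2, 'h': 4, 'j': 9, 'e': 5}
info['u'] = 8 → {'c': 8, 'u': 8, 'h': 4, 'j': 9, 'e': 5}
info['f'] = info['h']+3 = 7 → {'c': 8, 'u': 8, 'h': 4, 'j': 9, 'e': 5, 'f': 7}
info['m'] = info['j']+1 = 10 → {'c': 8, 'u': 8, 'h': 4, 'j': 9, 'e': 5, 'f': 7, 'm': 10}
info['z'] = 8 → {'c': 8, 'u': 8, 'h': 4, 'j': 9, 'e': 5, 'f': 7, 'm': 10, 'z': 8}
sum of values = 59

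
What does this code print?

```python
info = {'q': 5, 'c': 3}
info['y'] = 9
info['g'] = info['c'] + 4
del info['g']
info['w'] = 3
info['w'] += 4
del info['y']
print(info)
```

{'q': 5, 'c': 3, 'w': 7}

info['y'] = 9 → {'q': 5, 'c': 3, 'y': 9}
info['g'] = info['c']+4 = 7 → {'q': 5, 'c': 3, 'y': 9, 'g': 7}
del 'g' → {'q': 5, 'c': 3, 'y': 9}
info['w'] = 3 → {'q': 5, 'c': 3, 'y': 9, 'w': 3}
info['w'] = 3+4 = 7 → {'q': 5, 'c': 3, 'y': 9, 'w': 7}
del 'y' → {'q': 5, 'c': 3, 'w': 7}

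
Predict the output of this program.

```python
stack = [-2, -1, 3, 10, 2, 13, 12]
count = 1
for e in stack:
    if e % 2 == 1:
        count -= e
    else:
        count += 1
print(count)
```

e=-2: not odd, count = 1+1 = 2
e=-1: odd, count = 2-(-1) = 3
e=3: odd, count = 3-3 = 0
e=10: not odd, count = 0+1 = 1
e=2: not odd, count = 1+1 = 2
e=13: odd, count = 2-13 = -11
e=12: not odd, count = (-11)+1 = -10

-10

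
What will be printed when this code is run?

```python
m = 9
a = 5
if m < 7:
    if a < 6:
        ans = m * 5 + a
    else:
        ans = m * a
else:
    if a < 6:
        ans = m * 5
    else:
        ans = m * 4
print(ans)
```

45

m=9, a=5
m < 7 is False; a < 6 is True
→ ans = m * 5 = 45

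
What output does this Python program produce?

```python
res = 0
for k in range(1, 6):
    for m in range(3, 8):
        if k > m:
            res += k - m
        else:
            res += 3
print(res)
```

k=1,m=3: not 1>3, res = 0+3 = 3
k=1,m=4: not 1>4, res = 3+3 = 6
k=1,m=5: not 1>5, res = 6+3 = 9
k=1,m=6: not 1>6, res = 9+3 = 12
k=1,m=7: not 1>7, res = 12+3 = 15
k=2,m=3: not 2>3, res = 15+3 = 18
k=2,m=4: not 2>4, res = 18+3 = 21
k=2,m=5: not 2>5, res = 21+3 = 24
k=2,m=6: not 2>6, res = 24+3 = 27
k=2,m=7: not 2>7, res = 27+3 = 30
k=3,m=3: not 3>3, res = 30+3 = 33
k=3,m=4: not 3>4, res = 33+3 = 36
k=3,m=5: not 3>5, res = 36+3 = 39
k=3,m=6: not 3>6, res = 39+3 = 42
k=3,m=7: not 3>7, res = 42+3 = 45
k=4,m=3: 4>3, res = 45+1 = 46
k=4,m=4: not 4>4, res = 46+3 = 49
k=4,m=5: not 4>5, res = 49+3 = 52
k=4,m=6: not 4>6, res = 52+3 = 55
k=4,m=7: not 4>7, res = 55+3 = 58
k=5,m=3: 5>3, res = 58+2 = 60
k=5,m=4: 5>4, res = 60+1 = 61
k=5,m=5: not 5>5, res = 61+3 = 64
k=5,m=6: not 5>6, res = 64+3 = 67
k=5,m=7: not 5>7, res = 67+3 = 70

70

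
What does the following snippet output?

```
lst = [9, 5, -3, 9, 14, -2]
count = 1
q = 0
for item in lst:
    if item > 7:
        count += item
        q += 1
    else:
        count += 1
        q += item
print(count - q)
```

33

item=9: >7, count = 1+9 = 10; q=1
item=5: not >7, count = 10+1 = 11; q=6
item=-3: not >7, count = 11+1 = 12; q=3
item=9: >7, count = 12+9 = 21; q=4
item=14: >7, count = 21+14 = 35; q=5
item=-2: not >7, count = 35+1 = 36; q=3
count-q = 36-3 = 33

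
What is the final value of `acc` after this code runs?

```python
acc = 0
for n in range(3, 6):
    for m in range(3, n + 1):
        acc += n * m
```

97

n=3,m=3: acc = 0+9 = 9
n=4,m=3: acc = 9+12 = 21
n=4,m=4: acc = 21+16 = 37
n=5,m=3: acc = 37+15 = 52
n=5,m=4: acc = 52+20 = 72
n=5,m=5: acc = 72+25 = 97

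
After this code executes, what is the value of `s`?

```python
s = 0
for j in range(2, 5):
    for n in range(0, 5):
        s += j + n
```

75

j=2,n=0: s = 0+2 = 2
j=2,n=1: s = 2+3 = 5
j=2,n=2: s = 5+4 = 9
j=2,n=3: s = 9+5 = 14
j=2,n=4: s = 14+6 = 20
j=3,n=0: s = 20+3 = 23
j=3,n=1: s = 23+4 = 27
j=3,n=2: s = 27+5 = 32
j=3,n=3: s = 32+6 = 38
j=3,n=4: s = 38+7 = 45
j=4,n=0: s = 45+4 = 49
j=4,n=1: s = 49+5 = 54
j=4,n=2: s = 54+6 = 60
j=4,n=3: s = 60+7 = 67
j=4,n=4: s = 67+8 = 75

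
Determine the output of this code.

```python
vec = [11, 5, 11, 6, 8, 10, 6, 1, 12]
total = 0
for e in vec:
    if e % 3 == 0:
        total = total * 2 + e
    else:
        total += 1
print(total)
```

82

e=11: not %3==0, total = 0+1 = 1
e=5: not %3==0, total = 1+1 = 2
e=11: not %3==0, total = 2+1 = 3
e=6: %3==0, total = 3*2+6 = 12
e=8: not %3==0, total = 12+1 = 13
e=10: not %3==0, total = 13+1 = 14
e=6: %3==0, total = 14*2+6 = 34
e=1: not %3==0, total = 34+1 = 35
e=12: %3==0, total = 35*2+12 = 82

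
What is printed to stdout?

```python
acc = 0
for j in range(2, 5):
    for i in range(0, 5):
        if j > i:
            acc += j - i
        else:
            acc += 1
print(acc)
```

j=2,i=0: 2>0, acc = 0+2 = 2
j=2,i=1: 2>1, acc = 2+1 = 3
j=2,i=2: not 2>2, acc = 3+1 = 4
j=2,i=3: not 2>3, acc = 4+1 = 5
j=2,i=4: not 2>4, acc = 5+1 = 6
j=3,i=0: 3>0, acc = 6+3 = 9
j=3,i=1: 3>1, acc = 9+2 = 11
j=3,i=2: 3>2, acc = 11+1 = 12
j=3,i=3: not 3>3, acc = 12+1 = 13
j=3,i=4: not 3>4, acc = 13+1 = 14
j=4,i=0: 4>0, acc = 14+4 = 18
j=4,i=1: 4>1, acc = 18+3 = 21
j=4,i=2: 4>2, acc = 21+2 = 23
j=4,i=3: 4>3, acc = 23+1 = 24
j=4,i=4: not 4>4, acc = 24+1 = 25

25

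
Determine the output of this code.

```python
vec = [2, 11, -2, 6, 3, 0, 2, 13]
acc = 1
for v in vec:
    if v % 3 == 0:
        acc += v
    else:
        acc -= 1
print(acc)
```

v=2: not %3==0, acc = 1-1 = 0
v=11: not %3==0, acc = 0-1 = -1
v=-2: not %3==0, acc = (-1)-1 = -2
v=6: %3==0, acc = (-2)+6 = 4
v=3: %3==0, acc = 4+3 = 7
v=0: %3==0, acc = 7+0 = 7
v=2: not %3==0, acc = 7-1 = 6
v=13: not %3==0, acc = 6-1 = 5

5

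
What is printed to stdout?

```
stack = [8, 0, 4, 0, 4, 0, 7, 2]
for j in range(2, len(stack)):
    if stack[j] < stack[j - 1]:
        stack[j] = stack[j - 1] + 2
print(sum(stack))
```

j=2: 4>=0, unchanged → [8, 0, 4, 0, 4, 0, 7, 2]
j=3: 0<4, stack[3] = 4+2 = 6 → [8, 0, 4, 6, 4, 0, 7, 2]
j=4: 4<6, stack[4] = 6+2 = 8 → [8, 0, 4, 6, 8, 0, 7, 2]
j=5: 0<8, stack[5] = 8+2 = 10 → [8, 0, 4, 6, 8, 10, 7, 2]
j=6: 7<10, stack[6] = 10+2 = 12 → [8, 0, 4, 6, 8, 10, 12, 2]
j=7: 2<12, stack[7] = 12+2 = 14 → [8, 0, 4, 6, 8, 10, 12, 14]
sum = 62

62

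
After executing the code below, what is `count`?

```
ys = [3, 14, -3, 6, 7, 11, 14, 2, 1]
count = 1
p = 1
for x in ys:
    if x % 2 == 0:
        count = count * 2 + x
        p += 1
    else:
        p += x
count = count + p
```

x=3: not even; p=4
x=14: even, count = 1*2+14 = 16; p=5
x=-3: not even; p=2
x=6: even, count = 16*2+6 = 38; p=3
x=7: not even; p=10
x=11: not even; p=21
x=14: even, count = 38*2+14 = 90; p=22
x=2: even, count = 90*2+2 = 182; p=23
x=1: not even; p=24
count+p = 182+24 = 206

206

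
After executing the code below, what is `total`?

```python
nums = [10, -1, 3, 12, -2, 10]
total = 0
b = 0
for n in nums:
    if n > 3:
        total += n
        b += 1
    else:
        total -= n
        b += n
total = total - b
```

n=10: >3, total = 0+10 = 10; b=1
n=-1: not >3, total = 10-(-1) = 11; b=0
n=3: not >3, total = 11-3 = 8; b=3
n=12: >3, total = 8+12 = 20; b=4
n=-2: not >3, total = 20-(-2) = 22; b=2
n=10: >3, total = 22+10 = 32; b=3
total-b = 32-3 = 29

29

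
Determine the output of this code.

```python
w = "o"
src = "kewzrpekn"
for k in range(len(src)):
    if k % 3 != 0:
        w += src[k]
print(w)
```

oewrpkn

k=0: skip
k=1: add 'e' → 'oe'
k=2: add 'w' → 'oew'
k=3: skip
k=4: add 'r' → 'oewr'
k=5: add 'p' → 'oewrp'
k=6: skip
k=7: add 'k' → 'oewrpk'
k=8: add 'n' → 'oewrpkn'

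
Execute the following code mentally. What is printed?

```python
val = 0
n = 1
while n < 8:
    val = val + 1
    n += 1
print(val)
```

7

n=1: val = 0+1 = 1
n=2: val = 1+1 = 2
n=3: val = 2+1 = 3
n=4: val = 3+1 = 4
n=5: val = 4+1 = 5
n=6: val = 5+1 = 6
n=7: val = 6+1 = 7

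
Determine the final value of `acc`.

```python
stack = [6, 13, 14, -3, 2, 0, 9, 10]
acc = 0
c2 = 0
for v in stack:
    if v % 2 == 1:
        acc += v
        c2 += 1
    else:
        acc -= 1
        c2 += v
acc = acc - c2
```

-21

v=6: not odd, acc = 0-1 = -1; c2=6
v=13: odd, acc = (-1)+13 = 12; c2=7
v=14: not odd, acc = 12-1 = 11; c2=21
v=-3: odd, acc = 11+(-3) = 8; c2=22
v=2: not odd, acc = 8-1 = 7; c2=24
v=0: not odd, acc = 7-1 = 6; c2=24
v=9: odd, acc = 6+9 = 15; c2=25
v=10: not odd, acc = 15-1 = 14; c2=35
acc-c2 = 14-35 = -21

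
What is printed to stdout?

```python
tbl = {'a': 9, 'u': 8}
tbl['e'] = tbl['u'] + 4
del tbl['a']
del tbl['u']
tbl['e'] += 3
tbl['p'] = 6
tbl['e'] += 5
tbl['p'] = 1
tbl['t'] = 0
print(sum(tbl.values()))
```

tbl['e'] = tbl['u']+4 = 12 → {'a': 9, 'u': 8, 'e': 12}
del 'a' → {'u': 8, 'e': 12}
del 'u' → {'e': 12}
tbl['e'] = 12+3 = 15 → {'e': 15}
tbl['p'] = 6 → {'e': 15, 'p': 6}
tbl['e'] = 15+5 = 20 → {'e': 20, 'p': 6}
tbl['p'] = 1 → {'e': 20, 'p': 1}
tbl['t'] = 0 → {'e': 20, 'p': 1, 't': 0}
sum of values = 21

21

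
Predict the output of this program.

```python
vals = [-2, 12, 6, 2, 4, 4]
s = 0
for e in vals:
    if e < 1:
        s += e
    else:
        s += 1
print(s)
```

3

e=-2: <1, s = 0+(-2) = -2
e=12: not <1, s = (-2)+1 = -1
e=6: not <1, s = (-1)+1 = 0
e=2: not <1, s = 0+1 = 1
e=4: not <1, s = 1+1 = 2
e=4: not <1, s = 2+1 = 3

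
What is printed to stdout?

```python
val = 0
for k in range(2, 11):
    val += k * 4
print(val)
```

k=2: val = 0+2*4 = 8
k=3: val = 8+3*4 = 20
k=4: val = 20+4*4 = 36
k=5: val = 36+5*4 = 56
k=6: val = 56+6*4 = 80
k=7: val = 80+7*4 = 108
k=8: val = 108+8*4 = 140
k=9: val = 140+9*4 = 176
k=10: val = 176+10*4 = 216

216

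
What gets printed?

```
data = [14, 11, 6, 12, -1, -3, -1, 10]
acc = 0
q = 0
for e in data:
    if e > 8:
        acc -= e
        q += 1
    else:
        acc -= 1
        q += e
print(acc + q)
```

e=14: >8, acc = 0-14 = -14; q=1
e=11: >8, acc = (-14)-11 = -25; q=2
e=6: not >8, acc = (-25)-1 = -26; q=8
e=12: >8, acc = (-26)-12 = -38; q=9
e=-1: not >8, acc = (-38)-1 = -39; q=8
e=-3: not >8, acc = (-39)-1 = -40; q=5
e=-1: not >8, acc = (-40)-1 = -41; q=4
e=10: >8, acc = (-41)-10 = -51; q=5
acc+q = (-51)+5 = -46

-46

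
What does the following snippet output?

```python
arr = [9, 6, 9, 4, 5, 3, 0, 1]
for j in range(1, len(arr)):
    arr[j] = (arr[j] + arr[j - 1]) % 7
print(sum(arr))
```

j=1: arr[1] = (6+9)%7 = 1 → [9, 1, 9, 4, 5, 3, 0, 1]
j=2: arr[2] = (9+1)%7 = 3 → [9, 1, 3, 4, 5, 3, 0, 1]
j=3: arr[3] = (4+3)%7 = 0 → [9, 1, 3, 0, 5, 3, 0, 1]
j=4: arr[4] = (5+0)%7 = 5 → [9, 1, 3, 0, 5, 3, 0, 1]
j=5: arr[5] = (3+5)%7 = 1 → [9, 1, 3, 0, 5, 1, 0, 1]
j=6: arr[6] = (0+1)%7 = 1 → [9, 1, 3, 0, 5, 1, 1, 1]
j=7: arr[7] = (1+1)%7 = 2 → [9, 1, 3, 0, 5, 1, 1, 2]
sum = 22

22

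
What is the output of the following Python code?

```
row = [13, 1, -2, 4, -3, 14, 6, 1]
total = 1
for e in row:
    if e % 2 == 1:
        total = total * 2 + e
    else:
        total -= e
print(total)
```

e=13: odd, total = 1*2+13 = 15
e=1: odd, total = 15*2+1 = 31
e=-2: not odd, total = 31-(-2) = 33
e=4: not odd, total = 33-4 = 29
e=-3: odd, total = 29*2+(-3) = 55
e=14: not odd, total = 55-14 = 41
e=6: not odd, total = 41-6 = 35
e=1: odd, total = 35*2+1 = 71

71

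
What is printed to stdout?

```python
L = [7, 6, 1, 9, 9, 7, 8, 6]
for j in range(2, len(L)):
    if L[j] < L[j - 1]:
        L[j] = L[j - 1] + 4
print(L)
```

j=2: 1<6, L[2] = 6+4 = 10 → [7, 6, 10, 9, 9, 7, 8, 6]
j=3: 9<10, L[3] = 10+4 = 14 → [7, 6, 10, 14, 9, 7, 8, 6]
j=4: 9<14, L[4] = 14+4 = 18 → [7, 6, 10, 14, 18, 7, 8, 6]
j=5: 7<18, L[5] = 18+4 = 22 → [7, 6, 10, 14, 18, 22, 8, 6]
j=6: 8<22, L[6] = 22+4 = 26 → [7, 6, 10, 14, 18, 22, 26, 6]
j=7: 6<26, L[7] = 26+4 = 30 → [7, 6, 10, 14, 18, 22, 26, 30]

[7, 6, 10, 14, 18, 22, 26, 30]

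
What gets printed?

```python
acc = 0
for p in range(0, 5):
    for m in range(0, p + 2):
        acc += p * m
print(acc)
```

105

p=0,m=0: acc = 0+0 = 0
p=0,m=1: acc = 0+0 = 0
p=1,m=0: acc = 0+0 = 0
p=1,m=1: acc = 0+1 = 1
p=1,m=2: acc = 1+2 = 3
p=2,m=0: acc = 3+0 = 3
p=2,m=1: acc = 3+2 = 5
p=2,m=2: acc = 5+4 = 9
p=2,m=3: acc = 9+6 = 15
p=3,m=0: acc = 15+0 = 15
p=3,m=1: acc = 15+3 = 18
p=3,m=2: acc = 18+6 = 24
p=3,m=3: acc = 24+9 = 33
p=3,m=4: acc = 33+12 = 45
p=4,m=0: acc = 45+0 = 45
p=4,m=1: acc = 45+4 = 49
p=4,m=2: acc = 49+8 = 57
p=4,m=3: acc = 57+12 = 69
p=4,m=4: acc = 69+16 = 85
p=4,m=5: acc = 85+20 = 105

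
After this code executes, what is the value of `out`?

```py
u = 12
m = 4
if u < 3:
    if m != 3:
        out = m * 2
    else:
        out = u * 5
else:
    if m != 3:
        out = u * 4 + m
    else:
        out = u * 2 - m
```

52

u=12, m=4
u < 3 is False; m != 3 is True
→ out = u * 4 + m = 52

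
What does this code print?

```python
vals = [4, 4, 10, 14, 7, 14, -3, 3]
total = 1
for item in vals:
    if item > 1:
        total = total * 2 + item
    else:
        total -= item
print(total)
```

item=4: >1, total = 1*2+4 = 6
item=4: >1, total = 6*2+4 = 16
item=10: >1, total = 16*2+10 = 42
item=14: >1, total = 42*2+14 = 98
item=7: >1, total = 98*2+7 = 203
item=14: >1, total = 203*2+14 = 420
item=-3: not >1, total = 420-(-3) = 423
item=3: >1, total = 423*2+3 = 849

849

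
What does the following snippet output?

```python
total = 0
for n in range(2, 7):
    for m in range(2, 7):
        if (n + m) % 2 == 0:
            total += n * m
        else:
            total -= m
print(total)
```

n=2,m=2: even sum, total = 0+4 = 4
n=2,m=3: odd sum, total = 4-3 = 1
n=2,m=4: even sum, total = 1+8 = 9
n=2,m=5: odd sum, total = 9-5 = 4
n=2,m=6: even sum, total = 4+12 = 16
n=3,m=2: odd sum, total = 16-2 = 14
n=3,m=3: even sum, total = 14+9 = 23
n=3,m=4: odd sum, total = 23-4 = 19
n=3,m=5: even sum, total = 19+15 = 34
n=3,m=6: odd sum, total = 34-6 = 28
n=4,m=2: even sum, total = 28+8 = 36
n=4,m=3: odd sum, total = 36-3 = 33
n=4,m=4: even sum, total = 33+16 = 49
n=4,m=5: odd sum, total = 49-5 = 44
n=4,m=6: even sum, total = 44+24 = 68
n=5,m=2: odd sum, total = 68-2 = 66
n=5,m=3: even sum, total = 66+15 = 81
n=5,m=4: odd sum, total = 81-4 = 77
n=5,m=5: even sum, total = 77+25 = 102
n=5,m=6: odd sum, total = 102-6 = 96
n=6,m=2: even sum, total = 96+12 = 108
n=6,m=3: odd sum, total = 108-3 = 105
n=6,m=4: even sum, total = 105+24 = 129
n=6,m=5: odd sum, total = 129-5 = 124
n=6,m=6: even sum, total = 124+36 = 160

160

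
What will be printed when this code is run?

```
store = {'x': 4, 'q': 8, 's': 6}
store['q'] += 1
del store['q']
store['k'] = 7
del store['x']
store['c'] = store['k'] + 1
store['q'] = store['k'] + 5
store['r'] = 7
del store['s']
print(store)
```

{'k': 7, 'c': 8, 'q': 12, 'r': 7}

store['q'] = 8+1 = 9 → {'x': 4, 'q': 9, 's': 6}
del 'q' → {'x': 4, 's': 6}
store['k'] = 7 → {'x': 4, 's': 6, 'k': 7}
del 'x' → {'s': 6, 'k': 7}
store['c'] = store['k']+1 = 8 → {'s': 6, 'k': 7, 'c': 8}
store['q'] = store['k']+5 = 12 → {'s': 6, 'k': 7, 'c': 8, 'q': 12}
store['r'] = 7 → {'s': 6, 'k': 7, 'c': 8, 'q': 12, 'r': 7}
del 's' → {'k': 7, 'c': 8, 'q': 12, 'r': 7}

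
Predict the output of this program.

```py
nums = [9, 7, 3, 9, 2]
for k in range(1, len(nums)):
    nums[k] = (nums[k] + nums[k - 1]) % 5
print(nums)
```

[9, 1, 4, 3, 0]

k=1: nums[1] = (7+9)%5 = 1 → [9, 1, 3, 9, 2]
k=2: nums[2] = (3+1)%5 = 4 → [9, 1, 4, 9, 2]
k=3: nums[3] = (9+4)%5 = 3 → [9, 1, 4, 3, 2]
k=4: nums[4] = (2+3)%5 = 0 → [9, 1, 4, 3, 0]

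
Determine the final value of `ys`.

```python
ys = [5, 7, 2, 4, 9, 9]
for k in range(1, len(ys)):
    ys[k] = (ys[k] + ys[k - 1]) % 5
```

k=1: ys[1] = (7+5)%5 = 2 → [5, 2, 2, 4, 9, 9]
k=2: ys[2] = (2+2)%5 = 4 → [5, 2, 4, 4, 9, 9]
k=3: ys[3] = (4+4)%5 = 3 → [5, 2, 4, 3, 9, 9]
k=4: ys[4] = (9+3)%5 = 2 → [5, 2, 4, 3, 2, 9]
k=5: ys[5] = (9+2)%5 = 1 → [5, 2, 4, 3, 2, 1]

[5, 2, 4, 3, 2, 1]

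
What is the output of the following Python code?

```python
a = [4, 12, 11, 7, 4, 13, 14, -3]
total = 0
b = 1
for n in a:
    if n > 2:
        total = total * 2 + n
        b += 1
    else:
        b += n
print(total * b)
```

n=4: >2, total = 0*2+4 = 4; b=2
n=12: >2, total = 4*2+12 = 20; b=3
n=11: >2, total = 20*2+11 = 51; b=4
n=7: >2, total = 51*2+7 = 109; b=5
n=4: >2, total = 109*2+4 = 222; b=6
n=13: >2, total = 222*2+13 = 457; b=7
n=14: >2, total = 457*2+14 = 928; b=8
n=-3: not >2; b=5
total*b = 928*5 = 4640

4640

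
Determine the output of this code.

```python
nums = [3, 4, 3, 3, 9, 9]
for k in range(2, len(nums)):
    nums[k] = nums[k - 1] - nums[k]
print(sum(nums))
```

k=2: nums[2] = 4-3 = 1 → [3, 4, 1, 3, 9, 9]
k=3: nums[3] = 1-3 = -2 → [3, 4, 1, -2, 9, 9]
k=4: nums[4] = (-2)-9 = -11 → [3, 4, 1, -2, -11, 9]
k=5: nums[5] = (-11)-9 = -20 → [3, 4, 1, -2, -11, -20]
sum = -25

-25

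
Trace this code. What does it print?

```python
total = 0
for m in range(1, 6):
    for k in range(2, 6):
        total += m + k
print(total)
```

130

m=1,k=2: total = 0+3 = 3
m=1,k=3: total = 3+4 = 7
m=1,k=4: total = 7+5 = 12
m=1,k=5: total = 12+6 = 18
m=2,k=2: total = 18+4 = 22
m=2,k=3: total = 22+5 = 27
m=2,k=4: total = 27+6 = 33
m=2,k=5: total = 33+7 = 40
m=3,k=2: total = 40+5 = 45
m=3,k=3: total = 45+6 = 51
m=3,k=4: total = 51+7 = 58
m=3,k=5: total = 58+8 = 66
m=4,k=2: total = 66+6 = 72
m=4,k=3: total = 72+7 = 79
m=4,k=4: total = 79+8 = 87
m=4,k=5: total = 87+9 = 96
m=5,k=2: total = 96+7 = 103
m=5,k=3: total = 103+8 = 111
m=5,k=4: total = 111+9 = 120
m=5,k=5: total = 120+10 = 130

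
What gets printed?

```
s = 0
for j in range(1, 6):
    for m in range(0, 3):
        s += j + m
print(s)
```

j=1,m=0: s = 0+1 = 1
j=1,m=1: s = 1+2 = 3
j=1,m=2: s = 3+3 = 6
j=2,m=0: s = 6+2 = 8
j=2,m=1: s = 8+3 = 11
j=2,m=2: s = 11+4 = 15
j=3,m=0: s = 15+3 = 18
j=3,m=1: s = 18+4 = 22
j=3,m=2: s = 22+5 = 27
j=4,m=0: s = 27+4 = 31
j=4,m=1: s = 31+5 = 36
j=4,m=2: s = 36+6 = 42
j=5,m=0: s = 42+5 = 47
j=5,m=1: s = 47+6 = 53
j=5,m=2: s = 53+7 = 60

60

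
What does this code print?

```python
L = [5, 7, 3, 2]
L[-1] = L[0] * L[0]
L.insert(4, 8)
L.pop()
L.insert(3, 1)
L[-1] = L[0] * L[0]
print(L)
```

L[-1] = L[0]*L[0] = 5*5 = 25 → [5, 7, 3, 25]
insert 8 at 4 → [5, 7, 3, 25, 8]
pop() removes 8 → [5, 7, 3, 25]
insert 1 at 3 → [5, 7, 3, 1, 25]
L[-1] = L[0]*L[0] = 5*5 = 25 → [5, 7, 3, 1, 25]

[5, 7, 3, 1, 25]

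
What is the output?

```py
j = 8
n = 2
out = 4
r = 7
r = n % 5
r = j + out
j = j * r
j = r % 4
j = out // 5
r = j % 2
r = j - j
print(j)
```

0

r = 2%5 = 2
r = 8+4 = 12
j = 8*12 = 96
j = 12%4 = 0
j = 4//5 = 0
r = 0%2 = 0
r = 0-0 = 0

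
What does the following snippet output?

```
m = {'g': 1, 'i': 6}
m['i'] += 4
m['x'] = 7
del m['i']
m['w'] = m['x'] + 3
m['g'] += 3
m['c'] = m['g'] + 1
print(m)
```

{'g': 4, 'x': 7, 'w': 10, 'c': 5}

m['i'] = 6+4 = 10 → {'g': 1, 'i': 10}
m['x'] = 7 → {'g': 1, 'i': 10, 'x': 7}
del 'i' → {'g': 1, 'x': 7}
m['w'] = m['x']+3 = 10 → {'g': 1, 'x': 7, 'w': 10}
m['g'] = 1+3 = 4 → {'g': 4, 'x': 7, 'w': 10}
m['c'] = m['g']+1 = 5 → {'g': 4, 'x': 7, 'w': 10, 'c': 5}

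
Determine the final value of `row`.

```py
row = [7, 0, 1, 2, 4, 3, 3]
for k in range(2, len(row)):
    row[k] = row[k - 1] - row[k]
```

[7, 0, -1, -3, -7, -10, -13]

k=2: row[2] = 0-1 = -1 → [7, 0, -1, 2, 4, 3, 3]
k=3: row[3] = (-1)-2 = -3 → [7, 0, -1, -3, 4, 3, 3]
k=4: row[4] = (-3)-4 = -7 → [7, 0, -1, -3, -7, 3, 3]
k=5: row[5] = (-7)-3 = -10 → [7, 0, -1, -3, -7, -10, 3]
k=6: row[6] = (-10)-3 = -13 → [7, 0, -1, -3, -7, -10, -13]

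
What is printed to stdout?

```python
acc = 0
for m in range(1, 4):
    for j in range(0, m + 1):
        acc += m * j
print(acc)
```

m=1,j=0: acc = 0+0 = 0
m=1,j=1: acc = 0+1 = 1
m=2,j=0: acc = 1+0 = 1
m=2,j=1: acc = 1+2 = 3
m=2,j=2: acc = 3+4 = 7
m=3,j=0: acc = 7+0 = 7
m=3,j=1: acc = 7+3 = 10
m=3,j=2: acc = 10+6 = 16
m=3,j=3: acc = 16+9 = 25

25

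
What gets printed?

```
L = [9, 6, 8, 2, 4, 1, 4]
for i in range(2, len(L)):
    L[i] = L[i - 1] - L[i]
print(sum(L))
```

i=2: L[2] = 6-8 = -2 → [9, 6, -2, 2, 4, 1, 4]
i=3: L[3] = (-2)-2 = -4 → [9, 6, -2, -4, 4, 1, 4]
i=4: L[4] = (-4)-4 = -8 → [9, 6, -2, -4, -8, 1, 4]
i=5: L[5] = (-8)-1 = -9 → [9, 6, -2, -4, -8, -9, 4]
i=6: L[6] = (-9)-4 = -13 → [9, 6, -2, -4, -8, -9, -13]
sum = -21

-21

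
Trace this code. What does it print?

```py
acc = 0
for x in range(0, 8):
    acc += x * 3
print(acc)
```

84

x=0: acc = 0+0*3 = 0
x=1: acc = 0+1*3 = 3
x=2: acc = 3+2*3 = 9
x=3: acc = 9+3*3 = 18
x=4: acc = 18+4*3 = 30
x=5: acc = 30+5*3 = 45
x=6: acc = 45+6*3 = 63
x=7: acc = 63+7*3 = 84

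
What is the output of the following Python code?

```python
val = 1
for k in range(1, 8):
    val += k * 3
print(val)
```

85

k=1: val = 1+1*3 = 4
k=2: val = 4+2*3 = 10
k=3: val = 10+3*3 = 19
k=4: val = 19+4*3 = 31
k=5: val = 31+5*3 = 46
k=6: val = 46+6*3 = 64
k=7: val = 64+7*3 = 85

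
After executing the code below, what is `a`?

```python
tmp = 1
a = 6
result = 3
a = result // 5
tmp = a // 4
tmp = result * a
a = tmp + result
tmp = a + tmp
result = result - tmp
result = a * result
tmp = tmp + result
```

3

a = 3//5 = 0
tmp = 0//4 = 0
tmp = 3*0 = 0
a = 0+3 = 3
tmp = 3+0 = 3
result = 3-3 = 0
result = 3*0 = 0
tmp = 3+0 = 3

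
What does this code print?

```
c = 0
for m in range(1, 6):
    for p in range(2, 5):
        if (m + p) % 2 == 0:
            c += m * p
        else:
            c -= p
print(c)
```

39

m=1,p=2: odd sum, c = 0-2 = -2
m=1,p=3: even sum, c = (-2)+3 = 1
m=1,p=4: odd sum, c = 1-4 = -3
m=2,p=2: even sum, c = (-3)+4 = 1
m=2,p=3: odd sum, c = 1-3 = -2
m=2,p=4: even sum, c = (-2)+8 = 6
m=3,p=2: odd sum, c = 6-2 = 4
m=3,p=3: even sum, c = 4+9 = 13
m=3,p=4: odd sum, c = 13-4 = 9
m=4,p=2: even sum, c = 9+8 = 17
m=4,p=3: odd sum, c = 17-3 = 14
m=4,p=4: even sum, c = 14+16 = 30
m=5,p=2: odd sum, c = 30-2 = 28
m=5,p=3: even sum, c = 28+15 = 43
m=5,p=4: odd sum, c = 43-4 = 39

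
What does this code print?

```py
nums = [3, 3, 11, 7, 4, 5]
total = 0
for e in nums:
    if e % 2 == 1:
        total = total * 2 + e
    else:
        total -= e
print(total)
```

e=3: odd, total = 0*2+3 = 3
e=3: odd, total = 3*2+3 = 9
e=11: odd, total = 9*2+11 = 29
e=7: odd, total = 29*2+7 = 65
e=4: not odd, total = 65-4 = 61
e=5: odd, total = 61*2+5 = 127

127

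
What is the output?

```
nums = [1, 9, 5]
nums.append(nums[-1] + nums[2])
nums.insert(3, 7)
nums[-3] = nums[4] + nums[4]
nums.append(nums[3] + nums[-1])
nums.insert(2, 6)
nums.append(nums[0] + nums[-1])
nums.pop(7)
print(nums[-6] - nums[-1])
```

-8

append nums[-1]+nums[2] = 5+5 = 10 → [1, 9, 5, 10]
insert 7 at 3 → [1, 9, 5, 7, 10]
nums[-3] = nums[4]+nums[4] = 10+10 = 20 → [1, 9, 20, 7, 10]
append nums[3]+nums[-1] = 7+10 = 17 → [1, 9, 20, 7, 10, 17]
insert 6 at 2 → [1, 9, 6, 20, 7, 10, 17]
append nums[0]+nums[-1] = 1+17 = 18 → [1, 9, 6, 20, 7, 10, 17, 18]
pop(7) removes 18 → [1, 9, 6, 20, 7, 10, 17]
nums[-6]-nums[-1] = 9-17 = -8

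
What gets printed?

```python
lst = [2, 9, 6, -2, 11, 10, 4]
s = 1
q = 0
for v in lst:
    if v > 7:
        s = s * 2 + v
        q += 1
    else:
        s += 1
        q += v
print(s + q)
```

106

v=2: not >7, s = 1+1 = 2; q=2
v=9: >7, s = 2*2+9 = 13; q=3
v=6: not >7, s = 13+1 = 14; q=9
v=-2: not >7, s = 14+1 = 15; q=7
v=11: >7, s = 15*2+11 = 41; q=8
v=10: >7, s = 41*2+10 = 92; q=9
v=4: not >7, s = 92+1 = 93; q=13
s+q = 93+13 = 106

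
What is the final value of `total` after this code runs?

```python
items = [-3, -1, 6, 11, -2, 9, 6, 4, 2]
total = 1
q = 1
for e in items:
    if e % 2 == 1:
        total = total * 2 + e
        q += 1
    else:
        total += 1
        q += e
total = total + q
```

49

e=-3: odd, total = 1*2+(-3) = -1; q=2
e=-1: odd, total = (-1)*2+(-1) = -3; q=3
e=6: not odd, total = (-3)+1 = -2; q=9
e=11: odd, total = (-2)*2+11 = 7; q=10
e=-2: not odd, total = 7+1 = 8; q=8
e=9: odd, total = 8*2+9 = 25; q=9
e=6: not odd, total = 25+1 = 26; q=15
e=4: not odd, total = 26+1 = 27; q=19
e=2: not odd, total = 27+1 = 28; q=21
total+q = 28+21 = 49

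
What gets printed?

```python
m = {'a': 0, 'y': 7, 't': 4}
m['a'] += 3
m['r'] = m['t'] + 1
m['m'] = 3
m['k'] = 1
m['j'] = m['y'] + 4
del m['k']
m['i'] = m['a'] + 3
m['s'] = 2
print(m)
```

m['a'] = 0+3 = 3 → {'a': 3, 'y': 7, 't': 4}
m['r'] = m['t']+1 = 5 → {'a': 3, 'y': 7, 't': 4, 'r': 5}
m['m'] = 3 → {'a': 3, 'y': 7, 't': 4, 'r': 5, 'm': 3}
m['k'] = 1 → {'a': 3, 'y': 7, 't': 4, 'r': 5, 'm': 3, 'k': 1}
m['j'] = m['y']+4 = 11 → {'a': 3, 'y': 7, 't': 4, 'r': 5, 'm': 3, 'k': 1, 'j': 11}
del 'k' → {'a': 3, 'y': 7, 't': 4, 'r': 5, 'm': 3, 'j': 11}
m['i'] = m['a']+3 = 6 → {'a': 3, 'y': 7, 't': 4, 'r': 5, 'm': 3, 'j': 11, 'i': 6}
m['s'] = 2 → {'a': 3, 'y': 7, 't': 4, 'r': 5, 'm': 3, 'j': 11, 'i': 6, 's': 2}

{'a': 3, 'y': 7, 't': 4, 'r': 5, 'm': 3, 'j': 11, 'i': 6, 's': 2}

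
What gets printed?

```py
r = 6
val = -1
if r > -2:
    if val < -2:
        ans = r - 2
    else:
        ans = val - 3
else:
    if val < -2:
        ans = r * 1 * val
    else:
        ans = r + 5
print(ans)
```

r=6, val=-1
r > -2 is True; val < -2 is False
→ ans = val - 3 = -4

-4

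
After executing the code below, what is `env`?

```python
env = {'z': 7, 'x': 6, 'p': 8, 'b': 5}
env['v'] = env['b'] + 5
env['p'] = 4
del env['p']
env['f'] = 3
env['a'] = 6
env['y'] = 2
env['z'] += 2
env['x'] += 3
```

env['v'] = env['b']+5 = 10 → {'z': 7, 'x': 6, 'p': 8, 'b': 5, 'v': 10}
env['p'] = 4 → {'z': 7, 'x': 6, 'p': 4, 'b': 5, 'v': 10}
del 'p' → {'z': 7, 'x': 6, 'b': 5, 'v': 10}
env['f'] = 3 → {'z': 7, 'x': 6, 'b': 5, 'v': 10, 'f': 3}
env['a'] = 6 → {'z': 7, 'x': 6, 'b': 5, 'v': 10, 'f': 3, 'a': 6}
env['y'] = 2 → {'z': 7, 'x': 6, 'b': 5, 'v': 10, 'f': 3, 'a': 6, 'y': 2}
env['z'] = 7+2 = 9 → {'z': 9, 'x': 6, 'b': 5, 'v': 10, 'f': 3, 'a': 6, 'y': 2}
env['x'] = 6+3 = 9 → {'z': 9, 'x': 9, 'b': 5, 'v': 10, 'f': 3, 'a': 6, 'y': 2}

{'z': 9, 'x': 9, 'b': 5, 'v': 10, 'f': 3, 'a': 6, 'y': 2}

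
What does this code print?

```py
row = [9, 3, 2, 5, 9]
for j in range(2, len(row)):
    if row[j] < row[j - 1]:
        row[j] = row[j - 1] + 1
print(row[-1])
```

j=2: 2<3, row[2] = 3+1 = 4 → [9, 3, 4, 5, 9]
j=3: 5>=4, unchanged → [9, 3, 4, 5, 9]
j=4: 9>=5, unchanged → [9, 3, 4, 5, 9]

9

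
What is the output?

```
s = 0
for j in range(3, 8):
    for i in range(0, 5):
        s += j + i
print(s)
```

j=3,i=0: s = 0+3 = 3
j=3,i=1: s = 3+4 = 7
j=3,i=2: s = 7+5 = 12
j=3,i=3: s = 12+6 = 18
j=3,i=4: s = 18+7 = 25
j=4,i=0: s = 25+4 = 29
j=4,i=1: s = 29+5 = 34
j=4,i=2: s = 34+6 = 40
j=4,i=3: s = 40+7 = 47
j=4,i=4: s = 47+8 = 55
j=5,i=0: s = 55+5 = 60
j=5,i=1: s = 60+6 = 66
j=5,i=2: s = 66+7 = 73
j=5,i=3: s = 73+8 = 81
j=5,i=4: s = 81+9 = 90
j=6,i=0: s = 90+6 = 96
j=6,i=1: s = 96+7 = 103
j=6,i=2: s = 103+8 = 111
j=6,i=3: s = 111+9 = 120
j=6,i=4: s = 120+10 = 130
j=7,i=0: s = 130+7 = 137
j=7,i=1: s = 137+8 = 145
j=7,i=2: s = 145+9 = 154
j=7,i=3: s = 154+10 = 164
j=7,i=4: s = 164+11 = 175

175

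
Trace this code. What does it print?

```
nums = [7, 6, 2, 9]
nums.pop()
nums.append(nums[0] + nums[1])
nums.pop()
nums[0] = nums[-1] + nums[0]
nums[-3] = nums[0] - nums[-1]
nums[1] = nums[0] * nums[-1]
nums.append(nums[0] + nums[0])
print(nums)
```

pop() removes 9 → [7, 6, 2]
append nums[0]+nums[1] = 7+6 = 13 → [7, 6, 2, 13]
pop() removes 13 → [7, 6, 2]
nums[0] = nums[-1]+nums[0] = 2+7 = 9 → [9, 6, 2]
nums[-3] = nums[0]-nums[-1] = 9-2 = 7 → [7, 6, 2]
nums[1] = nums[0]*nums[-1] = 7*2 = 14 → [7, 14, 2]
append nums[0]+nums[0] = 7+7 = 14 → [7, 14, 2, 14]

[7, 14, 2, 14]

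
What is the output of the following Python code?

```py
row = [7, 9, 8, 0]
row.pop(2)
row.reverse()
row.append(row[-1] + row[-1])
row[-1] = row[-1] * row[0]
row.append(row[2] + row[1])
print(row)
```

[0, 9, 7, 0, 16]

pop(2) removes 8 → [7, 9, 0]
reverse → [0, 9, 7]
append row[-1]+row[-1] = 7+7 = 14 → [0, 9, 7, 14]
row[-1] = row[-1]*row[0] = 14*0 = 0 → [0, 9, 7, 0]
append row[2]+row[1] = 7+9 = 16 → [0, 9, 7, 0, 16]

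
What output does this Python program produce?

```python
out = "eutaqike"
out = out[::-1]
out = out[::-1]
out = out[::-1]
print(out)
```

reverse → 'ekiqatue'
reverse → 'eutaqike'
reverse → 'ekiqatue'

ekiqatue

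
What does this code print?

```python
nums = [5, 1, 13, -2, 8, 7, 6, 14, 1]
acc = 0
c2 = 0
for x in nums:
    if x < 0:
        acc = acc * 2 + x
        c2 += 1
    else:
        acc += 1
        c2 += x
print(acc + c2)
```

65

x=5: not <0, acc = 0+1 = 1; c2=5
x=1: not <0, acc = 1+1 = 2; c2=6
x=13: not <0, acc = 2+1 = 3; c2=19
x=-2: <0, acc = 3*2+(-2) = 4; c2=20
x=8: not <0, acc = 4+1 = 5; c2=28
x=7: not <0, acc = 5+1 = 6; c2=35
x=6: not <0, acc = 6+1 = 7; c2=41
x=14: not <0, acc = 7+1 = 8; c2=55
x=1: not <0, acc = 8+1 = 9; c2=56
acc+c2 = 9+56 = 65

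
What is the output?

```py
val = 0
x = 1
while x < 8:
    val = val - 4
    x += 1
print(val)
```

-28

x=1: val = 0-4 = -4
x=2: val = (-4)-4 = -8
x=3: val = (-8)-4 = -12
x=4: val = (-12)-4 = -16
x=5: val = (-16)-4 = -20
x=6: val = (-20)-4 = -24
x=7: val = (-24)-4 = -28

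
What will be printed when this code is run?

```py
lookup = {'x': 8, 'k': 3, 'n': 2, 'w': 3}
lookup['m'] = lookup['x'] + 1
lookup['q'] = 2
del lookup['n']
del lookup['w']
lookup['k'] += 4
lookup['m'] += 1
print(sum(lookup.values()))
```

lookup['m'] = lookup['x']+1 = 9 → {'x': 8, 'k': 3, 'n': 2, 'w': 3, 'm': 9}
lookup['q'] = 2 → {'x': 8, 'k': 3, 'n': 2, 'w': 3, 'm': 9, 'q': 2}
del 'n' → {'x': 8, 'k': 3, 'w': 3, 'm': 9, 'q': 2}
del 'w' → {'x': 8, 'k': 3, 'm': 9, 'q': 2}
lookup['k'] = 3+4 = 7 → {'x': 8, 'k': 7, 'm': 9, 'q': 2}
lookup['m'] = 9+1 = 10 → {'x': 8, 'k': 7, 'm': 10, 'q': 2}
sum of values = 27

27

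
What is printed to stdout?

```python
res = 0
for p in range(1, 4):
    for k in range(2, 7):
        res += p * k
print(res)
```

120

p=1,k=2: res = 0+2 = 2
p=1,k=3: res = 2+3 = 5
p=1,k=4: res = 5+4 = 9
p=1,k=5: res = 9+5 = 14
p=1,k=6: res = 14+6 = 20
p=2,k=2: res = 20+4 = 24
p=2,k=3: res = 24+6 = 30
p=2,k=4: res = 30+8 = 38
p=2,k=5: res = 38+10 = 48
p=2,k=6: res = 48+12 = 60
p=3,k=2: res = 60+6 = 66
p=3,k=3: res = 66+9 = 75
p=3,k=4: res = 75+12 = 87
p=3,k=5: res = 87+15 = 102
p=3,k=6: res = 102+18 = 120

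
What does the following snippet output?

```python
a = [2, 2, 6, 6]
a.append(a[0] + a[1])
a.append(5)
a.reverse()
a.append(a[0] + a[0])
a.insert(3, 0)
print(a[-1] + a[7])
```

append a[0]+a[1] = 2+2 = 4 → [2, 2, 6, 6, 4]
append 5 → [2, 2, 6, 6, 4, 5]
reverse → [5, 4, 6, 6, 2, 2]
append a[0]+a[0] = 5+5 = 10 → [5, 4, 6, 6, 2, 2, 10]
insert 0 at 3 → [5, 4, 6, 0, 6, 2, 2, 10]
a[-1]+a[7] = 10+10 = 20

20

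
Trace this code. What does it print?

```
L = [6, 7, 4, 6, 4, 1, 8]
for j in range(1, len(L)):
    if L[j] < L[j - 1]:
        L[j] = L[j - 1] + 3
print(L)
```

[6, 7, 10, 13, 16, 19, 22]

j=1: 7>=6, unchanged → [6, 7, 4, 6, 4, 1, 8]
j=2: 4<7, L[2] = 7+3 = 10 → [6, 7, 10, 6, 4, 1, 8]
j=3: 6<10, L[3] = 10+3 = 13 → [6, 7, 10, 13, 4, 1, 8]
j=4: 4<13, L[4] = 13+3 = 16 → [6, 7, 10, 13, 16, 1, 8]
j=5: 1<16, L[5] = 16+3 = 19 → [6, 7, 10, 13, 16, 19, 8]
j=6: 8<19, L[6] = 19+3 = 22 → [6, 7, 10, 13, 16, 19, 22]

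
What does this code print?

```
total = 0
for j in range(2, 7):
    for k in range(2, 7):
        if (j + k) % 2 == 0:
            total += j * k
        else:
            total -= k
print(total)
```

160

j=2,k=2: even sum, total = 0+4 = 4
j=2,k=3: odd sum, total = 4-3 = 1
j=2,k=4: even sum, total = 1+8 = 9
j=2,k=5: odd sum, total = 9-5 = 4
j=2,k=6: even sum, total = 4+12 = 16
j=3,k=2: odd sum, total = 16-2 = 14
j=3,k=3: even sum, total = 14+9 = 23
j=3,k=4: odd sum, total = 23-4 = 19
j=3,k=5: even sum, total = 19+15 = 34
j=3,k=6: odd sum, total = 34-6 = 28
j=4,k=2: even sum, total = 28+8 = 36
j=4,k=3: odd sum, total = 36-3 = 33
j=4,k=4: even sum, total = 33+16 = 49
j=4,k=5: odd sum, total = 49-5 = 44
j=4,k=6: even sum, total = 44+24 = 68
j=5,k=2: odd sum, total = 68-2 = 66
j=5,k=3: even sum, total = 66+15 = 81
j=5,k=4: odd sum, total = 81-4 = 77
j=5,k=5: even sum, total = 77+25 = 102
j=5,k=6: odd sum, total = 102-6 = 96
j=6,k=2: even sum, total = 96+12 = 108
j=6,k=3: odd sum, total = 108-3 = 105
j=6,k=4: even sum, total = 105+24 = 129
j=6,k=5: odd sum, total = 129-5 = 124
j=6,k=6: even sum, total = 124+36 = 160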